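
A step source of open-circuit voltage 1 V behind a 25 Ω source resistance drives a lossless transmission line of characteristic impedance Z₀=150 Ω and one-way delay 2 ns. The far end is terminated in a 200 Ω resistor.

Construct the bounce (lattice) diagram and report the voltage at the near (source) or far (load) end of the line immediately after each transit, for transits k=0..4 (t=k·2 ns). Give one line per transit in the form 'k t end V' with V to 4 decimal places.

0 0 source 0.8571
1 2 load 0.9796
2 4 source 0.8921
3 6 load 0.8796
4 8 source 0.8886

Γ_L=0.142857, Γ_S=-0.714286; launch V₁=1·150/175=0.857143
k=0 src: V=0.8571
k=1 load: inc=0.857143, refl=0.857143·0.142857=0.1224; V=0.000000+0.857143+0.122449=0.9796
k=2 src: inc=0.122449, refl=0.122449·-0.714286=-0.0875; V=0.857143+0.122449+-0.087464=0.8921
k=3 load: inc=-0.087464, refl=-0.087464·0.142857=-0.0125; V=0.979592+-0.087464+-0.012495=0.8796
k=4 src: inc=-0.012495, refl=-0.012495·-0.714286=0.0089; V=0.892128+-0.012495+0.008925=0.8886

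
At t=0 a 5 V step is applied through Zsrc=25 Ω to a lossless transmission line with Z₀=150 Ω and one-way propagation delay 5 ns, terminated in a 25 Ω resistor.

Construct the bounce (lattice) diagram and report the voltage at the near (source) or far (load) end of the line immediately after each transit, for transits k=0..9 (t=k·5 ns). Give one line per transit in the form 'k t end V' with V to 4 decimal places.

Γ_L=-0.714286, Γ_S=-0.714286; launch V₁=5·150/175=4.285714
k=0 src: V=4.2857
k=1 load: inc=4.285714, refl=4.285714·-0.714286=-3.0612; V=0.000000+4.285714+-3.061224=1.2245
k=2 src: inc=-3.061224, refl=-3.061224·-0.714286=2.1866; V=4.285714+-3.061224+2.186589=3.4111
k=3 load: inc=2.186589, refl=2.186589·-0.714286=-1.5618; V=1.224490+2.186589+-1.561849=1.8492
k=4 src: inc=-1.561849, refl=-1.561849·-0.714286=1.1156; V=3.411079+-1.561849+1.115607=2.9648
k=5 load: inc=1.115607, refl=1.115607·-0.714286=-0.7969; V=1.849229+1.115607+-0.796862=2.1680
k=6 src: inc=-0.796862, refl=-0.796862·-0.714286=0.5692; V=2.964836+-0.796862+0.569187=2.7372
k=7 load: inc=0.569187, refl=0.569187·-0.714286=-0.4066; V=2.167974+0.569187+-0.406562=2.3306
k=8 src: inc=-0.406562, refl=-0.406562·-0.714286=0.2904; V=2.737161+-0.406562+0.290402=2.6210
k=9 load: inc=0.290402, refl=0.290402·-0.714286=-0.2074; V=2.330599+0.290402+-0.207430=2.4136

0 0 source 4.2857
1 5 load 1.2245
2 10 source 3.4111
3 15 load 1.8492
4 20 source 2.9648
5 25 load 2.1680
6 30 source 2.7372
7 35 load 2.3306
8 40 source 2.6210
9 45 load 2.4136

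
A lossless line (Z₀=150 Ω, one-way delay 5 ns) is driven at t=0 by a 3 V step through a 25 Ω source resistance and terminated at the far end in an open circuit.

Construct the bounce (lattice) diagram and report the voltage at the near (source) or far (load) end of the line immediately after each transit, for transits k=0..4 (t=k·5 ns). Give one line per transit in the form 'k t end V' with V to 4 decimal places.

0 0 source 2.5714
1 5 load 5.1429
2 10 source 3.3061
3 15 load 1.4694
4 20 source 2.7813

Γ_L=1.000000, Γ_S=-0.714286; launch V₁=3·150/175=2.571429
k=0 src: V=2.5714
k=1 load: inc=2.571429, refl=2.571429·1.000000=2.5714; V=0.000000+2.571429+2.571429=5.1429
k=2 src: inc=2.571429, refl=2.571429·-0.714286=-1.8367; V=2.571429+2.571429+-1.836735=3.3061
k=3 load: inc=-1.836735, refl=-1.836735·1.000000=-1.8367; V=5.142857+-1.836735+-1.836735=1.4694
k=4 src: inc=-1.836735, refl=-1.836735·-0.714286=1.3120; V=3.306122+-1.836735+1.311953=2.7813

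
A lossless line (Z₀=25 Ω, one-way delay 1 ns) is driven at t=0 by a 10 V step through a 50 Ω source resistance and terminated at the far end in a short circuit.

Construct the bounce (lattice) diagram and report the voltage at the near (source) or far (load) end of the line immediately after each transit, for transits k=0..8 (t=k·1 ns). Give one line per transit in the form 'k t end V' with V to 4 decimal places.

Γ_L=-1.000000, Γ_S=0.333333; launch V₁=10·25/75=3.333333
k=0 src: V=3.3333
k=1 load: inc=3.333333, refl=3.333333·-1.000000=-3.3333; V=0.000000+3.333333+-3.333333=0.0000
k=2 src: inc=-3.333333, refl=-3.333333·0.333333=-1.1111; V=3.333333+-3.333333+-1.111111=-1.1111
k=3 load: inc=-1.111111, refl=-1.111111·-1.000000=1.1111; V=0.000000+-1.111111+1.111111=0.0000
k=4 src: inc=1.111111, refl=1.111111·0.333333=0.3704; V=-1.111111+1.111111+0.370370=0.3704
k=5 load: inc=0.370370, refl=0.370370·-1.000000=-0.3704; V=0.000000+0.370370+-0.370370=0.0000
k=6 src: inc=-0.370370, refl=-0.370370·0.333333=-0.1235; V=0.370370+-0.370370+-0.123457=-0.1235
k=7 load: inc=-0.123457, refl=-0.123457·-1.000000=0.1235; V=0.000000+-0.123457+0.123457=0.0000
k=8 src: inc=0.123457, refl=0.123457·0.333333=0.0412; V=-0.123457+0.123457+0.041152=0.0412

0 0 source 3.3333
1 1 load 0.0000
2 2 source -1.1111
3 3 load 0.0000
4 4 source 0.3704
5 5 load 0.0000
6 6 source -0.1235
7 7 load 0.0000
8 8 source 0.0412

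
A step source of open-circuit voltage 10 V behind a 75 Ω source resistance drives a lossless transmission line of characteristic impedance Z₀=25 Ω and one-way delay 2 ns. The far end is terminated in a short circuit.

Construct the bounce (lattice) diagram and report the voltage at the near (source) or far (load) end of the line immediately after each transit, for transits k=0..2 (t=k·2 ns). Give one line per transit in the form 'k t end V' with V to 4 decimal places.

Γ_L=-1.000000, Γ_S=0.500000; launch V₁=10·25/100=2.500000
k=0 src: V=2.5000
k=1 load: inc=2.500000, refl=2.500000·-1.000000=-2.5000; V=0.000000+2.500000+-2.500000=0.0000
k=2 src: inc=-2.500000, refl=-2.500000·0.500000=-1.2500; V=2.500000+-2.500000+-1.250000=-1.2500

0 0 source 2.5000
1 2 load 0.0000
2 4 source -1.2500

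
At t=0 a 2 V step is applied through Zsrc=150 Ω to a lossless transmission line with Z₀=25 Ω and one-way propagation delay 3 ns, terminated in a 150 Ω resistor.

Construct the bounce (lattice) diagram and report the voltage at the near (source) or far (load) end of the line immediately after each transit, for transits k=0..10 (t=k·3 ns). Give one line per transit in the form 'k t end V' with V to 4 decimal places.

0 0 source 0.2857
1 3 load 0.4898
2 6 source 0.6356
3 9 load 0.7397
4 12 source 0.8141
5 15 load 0.8672
6 18 source 0.9051
7 21 load 0.9322
8 24 source 0.9516
9 27 load 0.9654
10 30 source 0.9753

Γ_L=0.714286, Γ_S=0.714286; launch V₁=2·25/175=0.285714
k=0 src: V=0.2857
k=1 load: inc=0.285714, refl=0.285714·0.714286=0.2041; V=0.000000+0.285714+0.204082=0.4898
k=2 src: inc=0.204082, refl=0.204082·0.714286=0.1458; V=0.285714+0.204082+0.145773=0.6356
k=3 load: inc=0.145773, refl=0.145773·0.714286=0.1041; V=0.489796+0.145773+0.104123=0.7397
k=4 src: inc=0.104123, refl=0.104123·0.714286=0.0744; V=0.635569+0.104123+0.074374=0.8141
k=5 load: inc=0.074374, refl=0.074374·0.714286=0.0531; V=0.739692+0.074374+0.053124=0.8672
k=6 src: inc=0.053124, refl=0.053124·0.714286=0.0379; V=0.814066+0.053124+0.037946=0.9051
k=7 load: inc=0.037946, refl=0.037946·0.714286=0.0271; V=0.867190+0.037946+0.027104=0.9322
k=8 src: inc=0.027104, refl=0.027104·0.714286=0.0194; V=0.905135+0.027104+0.019360=0.9516
k=9 load: inc=0.019360, refl=0.019360·0.714286=0.0138; V=0.932240+0.019360+0.013829=0.9654
k=10 src: inc=0.013829, refl=0.013829·0.714286=0.0099; V=0.951600+0.013829+0.009878=0.9753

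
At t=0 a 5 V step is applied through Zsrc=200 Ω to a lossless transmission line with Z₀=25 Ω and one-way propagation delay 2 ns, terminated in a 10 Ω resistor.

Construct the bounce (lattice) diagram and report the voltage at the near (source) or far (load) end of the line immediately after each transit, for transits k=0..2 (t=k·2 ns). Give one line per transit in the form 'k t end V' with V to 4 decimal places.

Γ_L=-0.428571, Γ_S=0.777778; launch V₁=5·25/225=0.555556
k=0 src: V=0.5556
k=1 load: inc=0.555556, refl=0.555556·-0.428571=-0.2381; V=0.000000+0.555556+-0.238095=0.3175
k=2 src: inc=-0.238095, refl=-0.238095·0.777778=-0.1852; V=0.555556+-0.238095+-0.185185=0.1323

0 0 source 0.5556
1 2 load 0.3175
2 4 source 0.1323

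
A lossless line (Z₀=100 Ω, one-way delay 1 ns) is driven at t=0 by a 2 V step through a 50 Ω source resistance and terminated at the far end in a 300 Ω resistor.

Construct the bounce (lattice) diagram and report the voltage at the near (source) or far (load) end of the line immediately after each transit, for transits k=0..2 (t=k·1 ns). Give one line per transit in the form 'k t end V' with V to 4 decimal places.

Γ_L=0.500000, Γ_S=-0.333333; launch V₁=2·100/150=1.333333
k=0 src: V=1.3333
k=1 load: inc=1.333333, refl=1.333333·0.500000=0.6667; V=0.000000+1.333333+0.666667=2.0000
k=2 src: inc=0.666667, refl=0.666667·-0.333333=-0.2222; V=1.333333+0.666667+-0.222222=1.7778

0 0 source 1.3333
1 1 load 2.0000
2 2 source 1.7778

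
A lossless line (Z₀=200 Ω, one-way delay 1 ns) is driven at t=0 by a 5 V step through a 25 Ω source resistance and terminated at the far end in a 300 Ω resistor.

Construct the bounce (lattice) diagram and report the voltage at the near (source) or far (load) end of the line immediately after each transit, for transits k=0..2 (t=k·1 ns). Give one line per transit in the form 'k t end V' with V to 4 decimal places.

Γ_L=0.200000, Γ_S=-0.777778; launch V₁=5·200/225=4.444444
k=0 src: V=4.4444
k=1 load: inc=4.444444, refl=4.444444·0.200000=0.8889; V=0.000000+4.444444+0.888889=5.3333
k=2 src: inc=0.888889, refl=0.888889·-0.777778=-0.6914; V=4.444444+0.888889+-0.691358=4.6420

0 0 source 4.4444
1 1 load 5.3333
2 2 source 4.6420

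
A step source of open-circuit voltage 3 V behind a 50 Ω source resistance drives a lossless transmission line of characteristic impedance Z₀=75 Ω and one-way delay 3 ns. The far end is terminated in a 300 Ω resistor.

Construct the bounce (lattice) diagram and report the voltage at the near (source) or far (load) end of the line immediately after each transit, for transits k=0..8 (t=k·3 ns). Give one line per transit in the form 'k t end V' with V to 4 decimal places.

Γ_L=0.600000, Γ_S=-0.200000; launch V₁=3·75/125=1.800000
k=0 src: V=1.8000
k=1 load: inc=1.800000, refl=1.800000·0.600000=1.0800; V=0.000000+1.800000+1.080000=2.8800
k=2 src: inc=1.080000, refl=1.080000·-0.200000=-0.2160; V=1.800000+1.080000+-0.216000=2.6640
k=3 load: inc=-0.216000, refl=-0.216000·0.600000=-0.1296; V=2.880000+-0.216000+-0.129600=2.5344
k=4 src: inc=-0.129600, refl=-0.129600·-0.200000=0.0259; V=2.664000+-0.129600+0.025920=2.5603
k=5 load: inc=0.025920, refl=0.025920·0.600000=0.0156; V=2.534400+0.025920+0.015552=2.5759
k=6 src: inc=0.015552, refl=0.015552·-0.200000=-0.0031; V=2.560320+0.015552+-0.003110=2.5728
k=7 load: inc=-0.003110, refl=-0.003110·0.600000=-0.0019; V=2.575872+-0.003110+-0.001866=2.5709
k=8 src: inc=-0.001866, refl=-0.001866·-0.200000=0.0004; V=2.572762+-0.001866+0.000373=2.5713

0 0 source 1.8000
1 3 load 2.8800
2 6 source 2.6640
3 9 load 2.5344
4 12 source 2.5603
5 15 load 2.5759
6 18 source 2.5728
7 21 load 2.5709
8 24 source 2.5713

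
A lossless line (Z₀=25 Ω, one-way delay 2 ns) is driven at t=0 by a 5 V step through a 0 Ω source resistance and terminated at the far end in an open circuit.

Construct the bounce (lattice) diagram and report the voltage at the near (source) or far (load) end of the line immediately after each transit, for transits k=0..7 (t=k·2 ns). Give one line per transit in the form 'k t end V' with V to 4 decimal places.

Γ_L=1.000000, Γ_S=-1.000000; launch V₁=5·25/25=5.000000
k=0 src: V=5.0000
k=1 load: inc=5.000000, refl=5.000000·1.000000=5.0000; V=0.000000+5.000000+5.000000=10.0000
k=2 src: inc=5.000000, refl=5.000000·-1.000000=-5.0000; V=5.000000+5.000000+-5.000000=5.0000
k=3 load: inc=-5.000000, refl=-5.000000·1.000000=-5.0000; V=10.000000+-5.000000+-5.000000=0.0000
k=4 src: inc=-5.000000, refl=-5.000000·-1.000000=5.0000; V=5.000000+-5.000000+5.000000=5.0000
k=5 load: inc=5.000000, refl=5.000000·1.000000=5.0000; V=0.000000+5.000000+5.000000=10.0000
k=6 src: inc=5.000000, refl=5.000000·-1.000000=-5.0000; V=5.000000+5.000000+-5.000000=5.0000
k=7 load: inc=-5.000000, refl=-5.000000·1.000000=-5.0000; V=10.000000+-5.000000+-5.000000=0.0000

0 0 source 5.0000
1 2 load 10.0000
2 4 source 5.0000
3 6 load 0.0000
4 8 source 5.0000
5 10 load 10.0000
6 12 source 5.0000
7 14 load 0.0000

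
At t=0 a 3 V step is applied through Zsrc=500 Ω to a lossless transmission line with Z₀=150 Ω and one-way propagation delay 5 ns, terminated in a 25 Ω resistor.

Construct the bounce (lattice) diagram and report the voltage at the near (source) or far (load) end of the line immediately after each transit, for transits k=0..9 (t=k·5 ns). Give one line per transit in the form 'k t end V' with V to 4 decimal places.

0 0 source 0.6923
1 5 load 0.1978
2 10 source -0.0685
3 15 load 0.1217
4 20 source 0.2241
5 25 load 0.1510
6 30 source 0.1116
7 35 load 0.1397
8 40 source 0.1549
9 45 load 0.1441

Γ_L=-0.714286, Γ_S=0.538462; launch V₁=3·150/650=0.692308
k=0 src: V=0.6923
k=1 load: inc=0.692308, refl=0.692308·-0.714286=-0.4945; V=0.000000+0.692308+-0.494505=0.1978
k=2 src: inc=-0.494505, refl=-0.494505·0.538462=-0.2663; V=0.692308+-0.494505+-0.266272=-0.0685
k=3 load: inc=-0.266272, refl=-0.266272·-0.714286=0.1902; V=0.197802+-0.266272+0.190194=0.1217
k=4 src: inc=0.190194, refl=0.190194·0.538462=0.1024; V=-0.068470+0.190194+0.102412=0.2241
k=5 load: inc=0.102412, refl=0.102412·-0.714286=-0.0732; V=0.121724+0.102412+-0.073152=0.1510
k=6 src: inc=-0.073152, refl=-0.073152·0.538462=-0.0394; V=0.224137+-0.073152+-0.039389=0.1116
k=7 load: inc=-0.039389, refl=-0.039389·-0.714286=0.0281; V=0.150985+-0.039389+0.028135=0.1397
k=8 src: inc=0.028135, refl=0.028135·0.538462=0.0151; V=0.111596+0.028135+0.015150=0.1549
k=9 load: inc=0.015150, refl=0.015150·-0.714286=-0.0108; V=0.139731+0.015150+-0.010821=0.1441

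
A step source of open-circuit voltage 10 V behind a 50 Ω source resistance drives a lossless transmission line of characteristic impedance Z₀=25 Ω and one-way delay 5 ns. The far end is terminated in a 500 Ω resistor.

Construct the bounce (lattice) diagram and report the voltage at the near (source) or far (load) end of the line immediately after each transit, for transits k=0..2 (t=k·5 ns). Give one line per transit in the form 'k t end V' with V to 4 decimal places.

0 0 source 3.3333
1 5 load 6.3492
2 10 source 7.3545

Γ_L=0.904762, Γ_S=0.333333; launch V₁=10·25/75=3.333333
k=0 src: V=3.3333
k=1 load: inc=3.333333, refl=3.333333·0.904762=3.0159; V=0.000000+3.333333+3.015873=6.3492
k=2 src: inc=3.015873, refl=3.015873·0.333333=1.0053; V=3.333333+3.015873+1.005291=7.3545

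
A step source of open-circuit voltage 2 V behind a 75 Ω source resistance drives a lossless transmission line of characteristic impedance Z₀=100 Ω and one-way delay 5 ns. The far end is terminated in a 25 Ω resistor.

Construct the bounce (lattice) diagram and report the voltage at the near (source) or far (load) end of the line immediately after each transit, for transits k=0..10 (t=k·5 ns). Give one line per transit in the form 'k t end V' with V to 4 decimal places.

Γ_L=-0.600000, Γ_S=-0.142857; launch V₁=2·100/175=1.142857
k=0 src: V=1.1429
k=1 load: inc=1.142857, refl=1.142857·-0.600000=-0.6857; V=0.000000+1.142857+-0.685714=0.4571
k=2 src: inc=-0.685714, refl=-0.685714·-0.142857=0.0980; V=1.142857+-0.685714+0.097959=0.5551
k=3 load: inc=0.097959, refl=0.097959·-0.600000=-0.0588; V=0.457143+0.097959+-0.058776=0.4963
k=4 src: inc=-0.058776, refl=-0.058776·-0.142857=0.0084; V=0.555102+-0.058776+0.008397=0.5047
k=5 load: inc=0.008397, refl=0.008397·-0.600000=-0.0050; V=0.496327+0.008397+-0.005038=0.4997
k=6 src: inc=-0.005038, refl=-0.005038·-0.142857=0.0007; V=0.504723+-0.005038+0.000720=0.5004
k=7 load: inc=0.000720, refl=0.000720·-0.600000=-0.0004; V=0.499685+0.000720+-0.000432=0.5000
k=8 src: inc=-0.000432, refl=-0.000432·-0.142857=0.0001; V=0.500405+-0.000432+0.000062=0.5000
k=9 load: inc=0.000062, refl=0.000062·-0.600000=-0.0000; V=0.499973+0.000062+-0.000037=0.5000
k=10 src: inc=-0.000037, refl=-0.000037·-0.142857=0.0000; V=0.500035+-0.000037+0.000005=0.5000

0 0 source 1.1429
1 5 load 0.4571
2 10 source 0.5551
3 15 load 0.4963
4 20 source 0.5047
5 25 load 0.4997
6 30 source 0.5004
7 35 load 0.5000
8 40 source 0.5000
9 45 load 0.5000
10 50 source 0.5000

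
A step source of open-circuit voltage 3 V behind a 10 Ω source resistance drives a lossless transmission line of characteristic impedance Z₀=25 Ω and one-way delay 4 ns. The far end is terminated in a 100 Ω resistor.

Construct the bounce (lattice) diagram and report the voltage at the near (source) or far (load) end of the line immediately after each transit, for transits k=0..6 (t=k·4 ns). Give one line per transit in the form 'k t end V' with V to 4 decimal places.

Γ_L=0.600000, Γ_S=-0.428571; launch V₁=3·25/35=2.142857
k=0 src: V=2.1429
k=1 load: inc=2.142857, refl=2.142857·0.600000=1.2857; V=0.000000+2.142857+1.285714=3.4286
k=2 src: inc=1.285714, refl=1.285714·-0.428571=-0.5510; V=2.142857+1.285714+-0.551020=2.8776
k=3 load: inc=-0.551020, refl=-0.551020·0.600000=-0.3306; V=3.428571+-0.551020+-0.330612=2.5469
k=4 src: inc=-0.330612, refl=-0.330612·-0.428571=0.1417; V=2.877551+-0.330612+0.141691=2.6886
k=5 load: inc=0.141691, refl=0.141691·0.600000=0.0850; V=2.546939+0.141691+0.085015=2.7736
k=6 src: inc=0.085015, refl=0.085015·-0.428571=-0.0364; V=2.688630+0.085015+-0.036435=2.7372

0 0 source 2.1429
1 4 load 3.4286
2 8 source 2.8776
3 12 load 2.5469
4 16 source 2.6886
5 20 load 2.7736
6 24 source 2.7372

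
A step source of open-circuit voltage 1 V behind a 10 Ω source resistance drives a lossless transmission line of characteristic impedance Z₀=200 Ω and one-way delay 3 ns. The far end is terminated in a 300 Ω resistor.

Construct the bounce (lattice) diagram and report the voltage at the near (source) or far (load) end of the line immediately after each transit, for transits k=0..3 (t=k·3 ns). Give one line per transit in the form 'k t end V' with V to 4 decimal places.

0 0 source 0.9524
1 3 load 1.1429
2 6 source 0.9705
3 9 load 0.9361

Γ_L=0.200000, Γ_S=-0.904762; launch V₁=1·200/210=0.952381
k=0 src: V=0.9524
k=1 load: inc=0.952381, refl=0.952381·0.200000=0.1905; V=0.000000+0.952381+0.190476=1.1429
k=2 src: inc=0.190476, refl=0.190476·-0.904762=-0.1723; V=0.952381+0.190476+-0.172336=0.9705
k=3 load: inc=-0.172336, refl=-0.172336·0.200000=-0.0345; V=1.142857+-0.172336+-0.034467=0.9361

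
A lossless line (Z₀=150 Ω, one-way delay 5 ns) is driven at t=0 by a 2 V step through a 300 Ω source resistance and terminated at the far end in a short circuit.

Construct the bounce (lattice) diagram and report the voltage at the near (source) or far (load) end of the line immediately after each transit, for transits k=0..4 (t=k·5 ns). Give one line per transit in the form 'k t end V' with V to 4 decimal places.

0 0 source 0.6667
1 5 load 0.0000
2 10 source -0.2222
3 15 load 0.0000
4 20 source 0.0741

Γ_L=-1.000000, Γ_S=0.333333; launch V₁=2·150/450=0.666667
k=0 src: V=0.6667
k=1 load: inc=0.666667, refl=0.666667·-1.000000=-0.6667; V=0.000000+0.666667+-0.666667=0.0000
k=2 src: inc=-0.666667, refl=-0.666667·0.333333=-0.2222; V=0.666667+-0.666667+-0.222222=-0.2222
k=3 load: inc=-0.222222, refl=-0.222222·-1.000000=0.2222; V=0.000000+-0.222222+0.222222=0.0000
k=4 src: inc=0.222222, refl=0.222222·0.333333=0.0741; V=-0.222222+0.222222+0.074074=0.0741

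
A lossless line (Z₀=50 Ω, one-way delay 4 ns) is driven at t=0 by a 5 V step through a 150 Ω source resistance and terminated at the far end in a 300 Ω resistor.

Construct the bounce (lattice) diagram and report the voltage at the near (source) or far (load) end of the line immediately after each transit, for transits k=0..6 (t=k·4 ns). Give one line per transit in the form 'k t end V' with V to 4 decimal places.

Γ_L=0.714286, Γ_S=0.500000; launch V₁=5·50/200=1.250000
k=0 src: V=1.2500
k=1 load: inc=1.250000, refl=1.250000·0.714286=0.8929; V=0.000000+1.250000+0.892857=2.1429
k=2 src: inc=0.892857, refl=0.892857·0.500000=0.4464; V=1.250000+0.892857+0.446429=2.5893
k=3 load: inc=0.446429, refl=0.446429·0.714286=0.3189; V=2.142857+0.446429+0.318878=2.9082
k=4 src: inc=0.318878, refl=0.318878·0.500000=0.1594; V=2.589286+0.318878+0.159439=3.0676
k=5 load: inc=0.159439, refl=0.159439·0.714286=0.1139; V=2.908163+0.159439+0.113885=3.1815
k=6 src: inc=0.113885, refl=0.113885·0.500000=0.0569; V=3.067602+0.113885+0.056942=3.2384

0 0 source 1.2500
1 4 load 2.1429
2 8 source 2.5893
3 12 load 2.9082
4 16 source 3.0676
5 20 load 3.1815
6 24 source 3.2384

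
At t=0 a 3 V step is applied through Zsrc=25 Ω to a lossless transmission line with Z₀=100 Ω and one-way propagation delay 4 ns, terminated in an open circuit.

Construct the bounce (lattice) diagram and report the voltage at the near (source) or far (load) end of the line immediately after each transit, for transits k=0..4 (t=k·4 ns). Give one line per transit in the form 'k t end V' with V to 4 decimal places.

0 0 source 2.4000
1 4 load 4.8000
2 8 source 3.3600
3 12 load 1.9200
4 16 source 2.7840

Γ_L=1.000000, Γ_S=-0.600000; launch V₁=3·100/125=2.400000
k=0 src: V=2.4000
k=1 load: inc=2.400000, refl=2.400000·1.000000=2.4000; V=0.000000+2.400000+2.400000=4.8000
k=2 src: inc=2.400000, refl=2.400000·-0.600000=-1.4400; V=2.400000+2.400000+-1.440000=3.3600
k=3 load: inc=-1.440000, refl=-1.440000·1.000000=-1.4400; V=4.800000+-1.440000+-1.440000=1.9200
k=4 src: inc=-1.440000, refl=-1.440000·-0.600000=0.8640; V=3.360000+-1.440000+0.864000=2.7840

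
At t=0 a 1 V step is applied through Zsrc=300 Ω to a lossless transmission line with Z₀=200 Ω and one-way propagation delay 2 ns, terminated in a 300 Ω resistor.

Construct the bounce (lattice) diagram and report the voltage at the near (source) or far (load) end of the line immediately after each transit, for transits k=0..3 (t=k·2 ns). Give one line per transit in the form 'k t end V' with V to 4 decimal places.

0 0 source 0.4000
1 2 load 0.4800
2 4 source 0.4960
3 6 load 0.4992

Γ_L=0.200000, Γ_S=0.200000; launch V₁=1·200/500=0.400000
k=0 src: V=0.4000
k=1 load: inc=0.400000, refl=0.400000·0.200000=0.0800; V=0.000000+0.400000+0.080000=0.4800
k=2 src: inc=0.080000, refl=0.080000·0.200000=0.0160; V=0.400000+0.080000+0.016000=0.4960
k=3 load: inc=0.016000, refl=0.016000·0.200000=0.0032; V=0.480000+0.016000+0.003200=0.4992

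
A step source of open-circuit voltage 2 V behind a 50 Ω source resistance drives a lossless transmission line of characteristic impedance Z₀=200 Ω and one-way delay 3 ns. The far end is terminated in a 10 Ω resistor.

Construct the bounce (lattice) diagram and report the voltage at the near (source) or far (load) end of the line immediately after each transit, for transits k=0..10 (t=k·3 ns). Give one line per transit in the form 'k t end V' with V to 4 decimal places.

0 0 source 1.6000
1 3 load 0.1524
2 6 source 1.0210
3 9 load 0.2351
4 12 source 0.7066
5 15 load 0.2800
6 18 source 0.5360
7 21 load 0.3044
8 24 source 0.4433
9 27 load 0.3176
10 30 source 0.3930

Γ_L=-0.904762, Γ_S=-0.600000; launch V₁=2·200/250=1.600000
k=0 src: V=1.6000
k=1 load: inc=1.600000, refl=1.600000·-0.904762=-1.4476; V=0.000000+1.600000+-1.447619=0.1524
k=2 src: inc=-1.447619, refl=-1.447619·-0.600000=0.8686; V=1.600000+-1.447619+0.868571=1.0210
k=3 load: inc=0.868571, refl=0.868571·-0.904762=-0.7859; V=0.152381+0.868571+-0.785850=0.2351
k=4 src: inc=-0.785850, refl=-0.785850·-0.600000=0.4715; V=1.020952+-0.785850+0.471510=0.7066
k=5 load: inc=0.471510, refl=0.471510·-0.904762=-0.4266; V=0.235102+0.471510+-0.426604=0.2800
k=6 src: inc=-0.426604, refl=-0.426604·-0.600000=0.2560; V=0.706612+-0.426604+0.255963=0.5360
k=7 load: inc=0.255963, refl=0.255963·-0.904762=-0.2316; V=0.280008+0.255963+-0.231585=0.3044
k=8 src: inc=-0.231585, refl=-0.231585·-0.600000=0.1390; V=0.535970+-0.231585+0.138951=0.4433
k=9 load: inc=0.138951, refl=0.138951·-0.904762=-0.1257; V=0.304385+0.138951+-0.125718=0.3176
k=10 src: inc=-0.125718, refl=-0.125718·-0.600000=0.0754; V=0.443336+-0.125718+0.075431=0.3930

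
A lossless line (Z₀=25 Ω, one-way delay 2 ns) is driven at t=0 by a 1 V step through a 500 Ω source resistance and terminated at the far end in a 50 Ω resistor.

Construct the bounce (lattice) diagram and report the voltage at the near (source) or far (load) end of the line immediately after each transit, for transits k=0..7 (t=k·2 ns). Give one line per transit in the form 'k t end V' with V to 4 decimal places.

Γ_L=0.333333, Γ_S=0.904762; launch V₁=1·25/525=0.047619
k=0 src: V=0.0476
k=1 load: inc=0.047619, refl=0.047619·0.333333=0.0159; V=0.000000+0.047619+0.015873=0.0635
k=2 src: inc=0.015873, refl=0.015873·0.904762=0.0144; V=0.047619+0.015873+0.014361=0.0779
k=3 load: inc=0.014361, refl=0.014361·0.333333=0.0048; V=0.063492+0.014361+0.004787=0.0826
k=4 src: inc=0.004787, refl=0.004787·0.904762=0.0043; V=0.077853+0.004787+0.004331=0.0870
k=5 load: inc=0.004331, refl=0.004331·0.333333=0.0014; V=0.082640+0.004331+0.001444=0.0884
k=6 src: inc=0.001444, refl=0.001444·0.904762=0.0013; V=0.086972+0.001444+0.001306=0.0897
k=7 load: inc=0.001306, refl=0.001306·0.333333=0.0004; V=0.088415+0.001306+0.000435=0.0902

0 0 source 0.0476
1 2 load 0.0635
2 4 source 0.0779
3 6 load 0.0826
4 8 source 0.0870
5 10 load 0.0884
6 12 source 0.0897
7 14 load 0.0902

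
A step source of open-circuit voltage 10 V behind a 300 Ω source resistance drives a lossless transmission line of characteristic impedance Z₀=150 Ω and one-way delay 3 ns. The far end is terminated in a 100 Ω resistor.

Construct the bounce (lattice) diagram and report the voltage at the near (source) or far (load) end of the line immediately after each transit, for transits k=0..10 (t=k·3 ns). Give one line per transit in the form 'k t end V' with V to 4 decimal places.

0 0 source 3.3333
1 3 load 2.6667
2 6 source 2.4444
3 9 load 2.4889
4 12 source 2.5037
5 15 load 2.5007
6 18 source 2.4998
7 21 load 2.5000
8 24 source 2.5000
9 27 load 2.5000
10 30 source 2.5000

Γ_L=-0.200000, Γ_S=0.333333; launch V₁=10·150/450=3.333333
k=0 src: V=3.3333
k=1 load: inc=3.333333, refl=3.333333·-0.200000=-0.6667; V=0.000000+3.333333+-0.666667=2.6667
k=2 src: inc=-0.666667, refl=-0.666667·0.333333=-0.2222; V=3.333333+-0.666667+-0.222222=2.4444
k=3 load: inc=-0.222222, refl=-0.222222·-0.200000=0.0444; V=2.666667+-0.222222+0.044444=2.4889
k=4 src: inc=0.044444, refl=0.044444·0.333333=0.0148; V=2.444444+0.044444+0.014815=2.5037
k=5 load: inc=0.014815, refl=0.014815·-0.200000=-0.0030; V=2.488889+0.014815+-0.002963=2.5007
k=6 src: inc=-0.002963, refl=-0.002963·0.333333=-0.0010; V=2.503704+-0.002963+-0.000988=2.4998
k=7 load: inc=-0.000988, refl=-0.000988·-0.200000=0.0002; V=2.500741+-0.000988+0.000198=2.5000
k=8 src: inc=0.000198, refl=0.000198·0.333333=0.0001; V=2.499753+0.000198+0.000066=2.5000
k=9 load: inc=0.000066, refl=0.000066·-0.200000=-0.0000; V=2.499951+0.000066+-0.000013=2.5000
k=10 src: inc=-0.000013, refl=-0.000013·0.333333=-0.0000; V=2.500016+-0.000013+-0.000004=2.5000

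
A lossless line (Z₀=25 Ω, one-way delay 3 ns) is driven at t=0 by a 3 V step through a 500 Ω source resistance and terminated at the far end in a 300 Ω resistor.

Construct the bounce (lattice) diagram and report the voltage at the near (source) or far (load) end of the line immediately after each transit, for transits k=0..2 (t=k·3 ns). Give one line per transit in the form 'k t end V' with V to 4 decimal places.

0 0 source 0.1429
1 3 load 0.2637
2 6 source 0.3731

Γ_L=0.846154, Γ_S=0.904762; launch V₁=3·25/525=0.142857
k=0 src: V=0.1429
k=1 load: inc=0.142857, refl=0.142857·0.846154=0.1209; V=0.000000+0.142857+0.120879=0.2637
k=2 src: inc=0.120879, refl=0.120879·0.904762=0.1094; V=0.142857+0.120879+0.109367=0.3731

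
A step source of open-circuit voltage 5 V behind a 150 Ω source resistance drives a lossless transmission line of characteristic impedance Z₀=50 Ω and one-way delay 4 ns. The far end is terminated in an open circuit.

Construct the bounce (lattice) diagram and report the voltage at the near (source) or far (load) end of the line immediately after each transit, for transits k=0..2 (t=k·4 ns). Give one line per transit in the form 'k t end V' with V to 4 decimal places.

Γ_L=1.000000, Γ_S=0.500000; launch V₁=5·50/200=1.250000
k=0 src: V=1.2500
k=1 load: inc=1.250000, refl=1.250000·1.000000=1.2500; V=0.000000+1.250000+1.250000=2.5000
k=2 src: inc=1.250000, refl=1.250000·0.500000=0.6250; V=1.250000+1.250000+0.625000=3.1250

0 0 source 1.2500
1 4 load 2.5000
2 8 source 3.1250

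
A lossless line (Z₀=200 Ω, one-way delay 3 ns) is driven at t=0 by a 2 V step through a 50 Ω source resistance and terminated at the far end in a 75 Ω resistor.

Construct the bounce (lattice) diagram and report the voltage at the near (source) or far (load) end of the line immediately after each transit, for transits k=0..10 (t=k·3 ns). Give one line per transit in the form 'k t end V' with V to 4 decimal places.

Γ_L=-0.454545, Γ_S=-0.600000; launch V₁=2·200/250=1.600000
k=0 src: V=1.6000
k=1 load: inc=1.600000, refl=1.600000·-0.454545=-0.7273; V=0.000000+1.600000+-0.727273=0.8727
k=2 src: inc=-0.727273, refl=-0.727273·-0.600000=0.4364; V=1.600000+-0.727273+0.436364=1.3091
k=3 load: inc=0.436364, refl=0.436364·-0.454545=-0.1983; V=0.872727+0.436364+-0.198347=1.1107
k=4 src: inc=-0.198347, refl=-0.198347·-0.600000=0.1190; V=1.309091+-0.198347+0.119008=1.2298
k=5 load: inc=0.119008, refl=0.119008·-0.454545=-0.0541; V=1.110744+0.119008+-0.054095=1.1757
k=6 src: inc=-0.054095, refl=-0.054095·-0.600000=0.0325; V=1.229752+-0.054095+0.032457=1.2081
k=7 load: inc=0.032457, refl=0.032457·-0.454545=-0.0148; V=1.175657+0.032457+-0.014753=1.1934
k=8 src: inc=-0.014753, refl=-0.014753·-0.600000=0.0089; V=1.208114+-0.014753+0.008852=1.2022
k=9 load: inc=0.008852, refl=0.008852·-0.454545=-0.0040; V=1.193361+0.008852+-0.004024=1.1982
k=10 src: inc=-0.004024, refl=-0.004024·-0.600000=0.0024; V=1.202213+-0.004024+0.002414=1.2006

0 0 source 1.6000
1 3 load 0.8727
2 6 source 1.3091
3 9 load 1.1107
4 12 source 1.2298
5 15 load 1.1757
6 18 source 1.2081
7 21 load 1.1934
8 24 source 1.2022
9 27 load 1.1982
10 30 source 1.2006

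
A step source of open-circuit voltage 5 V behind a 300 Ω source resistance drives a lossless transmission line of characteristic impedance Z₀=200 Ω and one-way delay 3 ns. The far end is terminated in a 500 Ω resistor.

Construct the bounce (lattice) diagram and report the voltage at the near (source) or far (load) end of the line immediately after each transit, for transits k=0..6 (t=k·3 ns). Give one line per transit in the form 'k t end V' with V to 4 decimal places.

0 0 source 2.0000
1 3 load 2.8571
2 6 source 3.0286
3 9 load 3.1020
4 12 source 3.1167
5 15 load 3.1230
6 18 source 3.1243

Γ_L=0.428571, Γ_S=0.200000; launch V₁=5·200/500=2.000000
k=0 src: V=2.0000
k=1 load: inc=2.000000, refl=2.000000·0.428571=0.8571; V=0.000000+2.000000+0.857143=2.8571
k=2 src: inc=0.857143, refl=0.857143·0.200000=0.1714; V=2.000000+0.857143+0.171429=3.0286
k=3 load: inc=0.171429, refl=0.171429·0.428571=0.0735; V=2.857143+0.171429+0.073469=3.1020
k=4 src: inc=0.073469, refl=0.073469·0.200000=0.0147; V=3.028571+0.073469+0.014694=3.1167
k=5 load: inc=0.014694, refl=0.014694·0.428571=0.0063; V=3.102041+0.014694+0.006297=3.1230
k=6 src: inc=0.006297, refl=0.006297·0.200000=0.0013; V=3.116735+0.006297+0.001259=3.1243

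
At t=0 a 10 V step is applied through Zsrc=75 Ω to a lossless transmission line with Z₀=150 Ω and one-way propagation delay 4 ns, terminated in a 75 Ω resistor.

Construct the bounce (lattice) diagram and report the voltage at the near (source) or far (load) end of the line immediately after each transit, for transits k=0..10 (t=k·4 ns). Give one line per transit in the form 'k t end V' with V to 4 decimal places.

Γ_L=-0.333333, Γ_S=-0.333333; launch V₁=10·150/225=6.666667
k=0 src: V=6.6667
k=1 load: inc=6.666667, refl=6.666667·-0.333333=-2.2222; V=0.000000+6.666667+-2.222222=4.4444
k=2 src: inc=-2.222222, refl=-2.222222·-0.333333=0.7407; V=6.666667+-2.222222+0.740741=5.1852
k=3 load: inc=0.740741, refl=0.740741·-0.333333=-0.2469; V=4.444444+0.740741+-0.246914=4.9383
k=4 src: inc=-0.246914, refl=-0.246914·-0.333333=0.0823; V=5.185185+-0.246914+0.082305=5.0206
k=5 load: inc=0.082305, refl=0.082305·-0.333333=-0.0274; V=4.938272+0.082305+-0.027435=4.9931
k=6 src: inc=-0.027435, refl=-0.027435·-0.333333=0.0091; V=5.020576+-0.027435+0.009145=5.0023
k=7 load: inc=0.009145, refl=0.009145·-0.333333=-0.0030; V=4.993141+0.009145+-0.003048=4.9992
k=8 src: inc=-0.003048, refl=-0.003048·-0.333333=0.0010; V=5.002286+-0.003048+0.001016=5.0003
k=9 load: inc=0.001016, refl=0.001016·-0.333333=-0.0003; V=4.999238+0.001016+-0.000339=4.9999
k=10 src: inc=-0.000339, refl=-0.000339·-0.333333=0.0001; V=5.000254+-0.000339+0.000113=5.0000

0 0 source 6.6667
1 4 load 4.4444
2 8 source 5.1852
3 12 load 4.9383
4 16 source 5.0206
5 20 load 4.9931
6 24 source 5.0023
7 28 load 4.9992
8 32 source 5.0003
9 36 load 4.9999
10 40 source 5.0000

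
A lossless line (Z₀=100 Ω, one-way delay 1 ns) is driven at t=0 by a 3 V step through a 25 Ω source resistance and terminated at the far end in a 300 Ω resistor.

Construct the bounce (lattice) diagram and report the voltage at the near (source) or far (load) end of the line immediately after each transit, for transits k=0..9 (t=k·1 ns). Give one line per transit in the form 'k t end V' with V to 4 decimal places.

Γ_L=0.500000, Γ_S=-0.600000; launch V₁=3·100/125=2.400000
k=0 src: V=2.4000
k=1 load: inc=2.400000, refl=2.400000·0.500000=1.2000; V=0.000000+2.400000+1.200000=3.6000
k=2 src: inc=1.200000, refl=1.200000·-0.600000=-0.7200; V=2.400000+1.200000+-0.720000=2.8800
k=3 load: inc=-0.720000, refl=-0.720000·0.500000=-0.3600; V=3.600000+-0.720000+-0.360000=2.5200
k=4 src: inc=-0.360000, refl=-0.360000·-0.600000=0.2160; V=2.880000+-0.360000+0.216000=2.7360
k=5 load: inc=0.216000, refl=0.216000·0.500000=0.1080; V=2.520000+0.216000+0.108000=2.8440
k=6 src: inc=0.108000, refl=0.108000·-0.600000=-0.0648; V=2.736000+0.108000+-0.064800=2.7792
k=7 load: inc=-0.064800, refl=-0.064800·0.500000=-0.0324; V=2.844000+-0.064800+-0.032400=2.7468
k=8 src: inc=-0.032400, refl=-0.032400·-0.600000=0.0194; V=2.779200+-0.032400+0.019440=2.7662
k=9 load: inc=0.019440, refl=0.019440·0.500000=0.0097; V=2.746800+0.019440+0.009720=2.7760

0 0 source 2.4000
1 1 load 3.6000
2 2 source 2.8800
3 3 load 2.5200
4 4 source 2.7360
5 5 load 2.8440
6 6 source 2.7792
7 7 load 2.7468
8 8 source 2.7662
9 9 load 2.7760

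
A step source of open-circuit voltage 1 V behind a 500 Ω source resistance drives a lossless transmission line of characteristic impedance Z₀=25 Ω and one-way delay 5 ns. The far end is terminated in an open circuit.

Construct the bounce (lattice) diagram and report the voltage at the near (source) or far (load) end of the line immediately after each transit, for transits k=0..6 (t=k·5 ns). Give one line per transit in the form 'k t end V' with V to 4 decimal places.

Γ_L=1.000000, Γ_S=0.904762; launch V₁=1·25/525=0.047619
k=0 src: V=0.0476
k=1 load: inc=0.047619, refl=0.047619·1.000000=0.0476; V=0.000000+0.047619+0.047619=0.0952
k=2 src: inc=0.047619, refl=0.047619·0.904762=0.0431; V=0.047619+0.047619+0.043084=0.1383
k=3 load: inc=0.043084, refl=0.043084·1.000000=0.0431; V=0.095238+0.043084+0.043084=0.1814
k=4 src: inc=0.043084, refl=0.043084·0.904762=0.0390; V=0.138322+0.043084+0.038981=0.2204
k=5 load: inc=0.038981, refl=0.038981·1.000000=0.0390; V=0.181406+0.038981+0.038981=0.2594
k=6 src: inc=0.038981, refl=0.038981·0.904762=0.0353; V=0.220387+0.038981+0.035268=0.2946

0 0 source 0.0476
1 5 load 0.0952
2 10 source 0.1383
3 15 load 0.1814
4 20 source 0.2204
5 25 load 0.2594
6 30 source 0.2946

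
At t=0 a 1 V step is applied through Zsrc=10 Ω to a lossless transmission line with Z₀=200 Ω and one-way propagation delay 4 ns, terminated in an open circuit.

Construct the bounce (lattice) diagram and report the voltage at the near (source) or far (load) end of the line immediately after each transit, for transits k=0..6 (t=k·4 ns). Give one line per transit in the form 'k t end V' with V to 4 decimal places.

0 0 source 0.9524
1 4 load 1.9048
2 8 source 1.0431
3 12 load 0.1814
4 16 source 0.9610
5 20 load 1.7406
6 24 source 1.0353

Γ_L=1.000000, Γ_S=-0.904762; launch V₁=1·200/210=0.952381
k=0 src: V=0.9524
k=1 load: inc=0.952381, refl=0.952381·1.000000=0.9524; V=0.000000+0.952381+0.952381=1.9048
k=2 src: inc=0.952381, refl=0.952381·-0.904762=-0.8617; V=0.952381+0.952381+-0.861678=1.0431
k=3 load: inc=-0.861678, refl=-0.861678·1.000000=-0.8617; V=1.904762+-0.861678+-0.861678=0.1814
k=4 src: inc=-0.861678, refl=-0.861678·-0.904762=0.7796; V=1.043084+-0.861678+0.779613=0.9610
k=5 load: inc=0.779613, refl=0.779613·1.000000=0.7796; V=0.181406+0.779613+0.779613=1.7406
k=6 src: inc=0.779613, refl=0.779613·-0.904762=-0.7054; V=0.961019+0.779613+-0.705365=1.0353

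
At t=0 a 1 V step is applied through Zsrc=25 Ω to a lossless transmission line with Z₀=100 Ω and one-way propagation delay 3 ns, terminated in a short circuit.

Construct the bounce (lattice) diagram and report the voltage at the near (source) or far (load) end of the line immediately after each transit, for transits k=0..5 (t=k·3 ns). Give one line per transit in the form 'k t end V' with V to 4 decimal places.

0 0 source 0.8000
1 3 load 0.0000
2 6 source 0.4800
3 9 load 0.0000
4 12 source 0.2880
5 15 load 0.0000

Γ_L=-1.000000, Γ_S=-0.600000; launch V₁=1·100/125=0.800000
k=0 src: V=0.8000
k=1 load: inc=0.800000, refl=0.800000·-1.000000=-0.8000; V=0.000000+0.800000+-0.800000=0.0000
k=2 src: inc=-0.800000, refl=-0.800000·-0.600000=0.4800; V=0.800000+-0.800000+0.480000=0.4800
k=3 load: inc=0.480000, refl=0.480000·-1.000000=-0.4800; V=0.000000+0.480000+-0.480000=0.0000
k=4 src: inc=-0.480000, refl=-0.480000·-0.600000=0.2880; V=0.480000+-0.480000+0.288000=0.2880
k=5 load: inc=0.288000, refl=0.288000·-1.000000=-0.2880; V=0.000000+0.288000+-0.288000=0.0000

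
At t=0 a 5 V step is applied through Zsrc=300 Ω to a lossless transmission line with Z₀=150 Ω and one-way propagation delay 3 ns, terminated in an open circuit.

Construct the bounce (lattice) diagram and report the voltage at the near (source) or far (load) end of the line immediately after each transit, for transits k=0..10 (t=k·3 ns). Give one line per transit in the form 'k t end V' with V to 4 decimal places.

0 0 source 1.6667
1 3 load 3.3333
2 6 source 3.8889
3 9 load 4.4444
4 12 source 4.6296
5 15 load 4.8148
6 18 source 4.8765
7 21 load 4.9383
8 24 source 4.9588
9 27 load 4.9794
10 30 source 4.9863

Γ_L=1.000000, Γ_S=0.333333; launch V₁=5·150/450=1.666667
k=0 src: V=1.6667
k=1 load: inc=1.666667, refl=1.666667·1.000000=1.6667; V=0.000000+1.666667+1.666667=3.3333
k=2 src: inc=1.666667, refl=1.666667·0.333333=0.5556; V=1.666667+1.666667+0.555556=3.8889
k=3 load: inc=0.555556, refl=0.555556·1.000000=0.5556; V=3.333333+0.555556+0.555556=4.4444
k=4 src: inc=0.555556, refl=0.555556·0.333333=0.1852; V=3.888889+0.555556+0.185185=4.6296
k=5 load: inc=0.185185, refl=0.185185·1.000000=0.1852; V=4.444444+0.185185+0.185185=4.8148
k=6 src: inc=0.185185, refl=0.185185·0.333333=0.0617; V=4.629630+0.185185+0.061728=4.8765
k=7 load: inc=0.061728, refl=0.061728·1.000000=0.0617; V=4.814815+0.061728+0.061728=4.9383
k=8 src: inc=0.061728, refl=0.061728·0.333333=0.0206; V=4.876543+0.061728+0.020576=4.9588
k=9 load: inc=0.020576, refl=0.020576·1.000000=0.0206; V=4.938272+0.020576+0.020576=4.9794
k=10 src: inc=0.020576, refl=0.020576·0.333333=0.0069; V=4.958848+0.020576+0.006859=4.9863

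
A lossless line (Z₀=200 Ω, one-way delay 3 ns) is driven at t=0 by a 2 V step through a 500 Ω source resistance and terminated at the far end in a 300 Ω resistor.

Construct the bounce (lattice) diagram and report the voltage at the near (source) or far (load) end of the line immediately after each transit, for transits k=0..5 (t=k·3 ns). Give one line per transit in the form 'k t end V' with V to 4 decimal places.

0 0 source 0.5714
1 3 load 0.6857
2 6 source 0.7347
3 9 load 0.7445
4 12 source 0.7487
5 15 load 0.7495

Γ_L=0.200000, Γ_S=0.428571; launch V₁=2·200/700=0.571429
k=0 src: V=0.5714
k=1 load: inc=0.571429, refl=0.571429·0.200000=0.1143; V=0.000000+0.571429+0.114286=0.6857
k=2 src: inc=0.114286, refl=0.114286·0.428571=0.0490; V=0.571429+0.114286+0.048980=0.7347
k=3 load: inc=0.048980, refl=0.048980·0.200000=0.0098; V=0.685714+0.048980+0.009796=0.7445
k=4 src: inc=0.009796, refl=0.009796·0.428571=0.0042; V=0.734694+0.009796+0.004198=0.7487
k=5 load: inc=0.004198, refl=0.004198·0.200000=0.0008; V=0.744490+0.004198+0.000840=0.7495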